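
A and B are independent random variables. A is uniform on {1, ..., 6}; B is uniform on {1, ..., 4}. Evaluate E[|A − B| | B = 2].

Outcomes with B = 2: (1,2), (2,2), (3,2), (4,2), (5,2), (6,2), each with probability 1/24.
E[|A − B| | B = 2] = (1 + 0 + 1 + 2 + 3 + 4) / 6 = 11/6.

11/6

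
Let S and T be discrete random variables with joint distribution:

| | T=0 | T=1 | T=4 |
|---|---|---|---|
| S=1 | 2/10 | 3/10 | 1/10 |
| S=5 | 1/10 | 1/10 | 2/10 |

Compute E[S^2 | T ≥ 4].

17

P(T ≥ 4) = 3/10.
Σ S^2·P over the event = 1·(1/10) + 25·(2/10) = 51/10.
E[S^2 | T ≥ 4] = (51/10) / (3/10) = 17.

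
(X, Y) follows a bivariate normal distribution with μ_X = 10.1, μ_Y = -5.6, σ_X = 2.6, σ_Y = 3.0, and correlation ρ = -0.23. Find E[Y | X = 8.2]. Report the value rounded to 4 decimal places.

-5.0958

For a bivariate normal, E[Y | X=x] = μ_Y + ρ·(σ_Y/σ_X)·(x − μ_X).
E[Y | X=8.2] = -5.6 + (-0.23)·(3.0/2.6)·(8.2 − (10.1)) = -5.6 + (-0.26538)·(-1.9) = -5.0958.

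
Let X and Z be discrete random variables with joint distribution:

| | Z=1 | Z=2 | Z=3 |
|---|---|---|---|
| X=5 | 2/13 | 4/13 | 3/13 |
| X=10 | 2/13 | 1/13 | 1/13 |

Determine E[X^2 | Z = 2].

P(Z = 2) = 5/13.
Summing X^2·P(X=x,Z=y) over the conditioning event gives 200/13.
E[X^2 | Z = 2] = (200/13) / (5/13) = 40.

40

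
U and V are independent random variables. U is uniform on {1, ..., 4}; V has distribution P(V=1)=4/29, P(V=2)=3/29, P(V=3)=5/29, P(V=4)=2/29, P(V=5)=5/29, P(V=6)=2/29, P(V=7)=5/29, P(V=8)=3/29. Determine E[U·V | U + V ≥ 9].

P(U + V ≥ 9) = 9/29.
Summing UV·P(x,y) over outcomes with U + V ≥ 9 gives 739/116.
E[U·V | U + V ≥ 9] = (739/116) / (9/29) = 739/36.

739/36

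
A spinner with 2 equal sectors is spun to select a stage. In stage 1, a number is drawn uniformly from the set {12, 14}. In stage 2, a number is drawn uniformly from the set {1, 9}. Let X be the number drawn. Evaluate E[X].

E[X | stage 1] = (12+14)/2 = 13.
E[X | stage 2] = (1+9)/2 = 5.
E[X] = (1/2)·(13) + (1/2)·(5) = 9.

9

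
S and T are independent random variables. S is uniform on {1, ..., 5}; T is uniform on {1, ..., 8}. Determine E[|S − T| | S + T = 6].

12/5

Outcomes with S + T = 6: (1,5), (2,4), (3,3), (4,2), (5,1), each with probability 1/40.
E[|S − T| | S + T = 6] = (4 + 2 + 0 + 2 + 4) / 5 = 12/5.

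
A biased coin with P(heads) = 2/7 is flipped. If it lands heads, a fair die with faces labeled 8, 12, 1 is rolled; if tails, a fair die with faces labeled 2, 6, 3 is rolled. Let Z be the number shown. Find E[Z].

E[Z | heads] = (8+12+1)/3 = 7.
E[Z | tails] = (2+6+3)/3 = 11/3.
By the law of total expectation,
E[Z] = (2/7)·(7) + (5/7)·(11/3) = 97/21.

97/21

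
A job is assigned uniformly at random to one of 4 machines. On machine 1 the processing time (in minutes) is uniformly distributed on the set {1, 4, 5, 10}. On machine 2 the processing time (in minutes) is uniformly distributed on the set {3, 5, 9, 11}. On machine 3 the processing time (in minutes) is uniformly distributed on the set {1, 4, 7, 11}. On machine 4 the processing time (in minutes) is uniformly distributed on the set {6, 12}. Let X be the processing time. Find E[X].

E[X | machine 1] = (1+4+5+10)/4 = 5.
E[X | machine 2] = (3+5+9+11)/4 = 7.
E[X | machine 3] = (1+4+7+11)/4 = 23/4.
E[X | machine 4] = (6+12)/2 = 9.
E[X] = (1/4)·(5) + (1/4)·(7) + (1/4)·(23/4) + (1/4)·(9) = 107/16.

107/16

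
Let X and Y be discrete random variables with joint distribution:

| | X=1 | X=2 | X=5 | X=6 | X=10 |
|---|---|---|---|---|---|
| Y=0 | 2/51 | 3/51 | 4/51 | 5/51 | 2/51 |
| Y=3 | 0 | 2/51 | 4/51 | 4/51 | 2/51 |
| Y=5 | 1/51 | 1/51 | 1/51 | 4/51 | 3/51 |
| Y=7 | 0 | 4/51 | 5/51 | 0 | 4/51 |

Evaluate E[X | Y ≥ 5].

135/23

P(Y ≥ 5) = 23/51.
Σ X·P over the event = 1·(1/51) + 2·(1/51) + 2·(4/51) + 5·(1/51) + 5·(5/51) + 6·(4/51) + 10·(3/51) + 10·(4/51) = 45/17.
E[X | Y ≥ 5] = (45/17) / (23/51) = 135/23.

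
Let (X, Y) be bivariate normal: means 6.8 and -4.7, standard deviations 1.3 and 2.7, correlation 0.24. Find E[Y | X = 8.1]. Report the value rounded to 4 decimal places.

-4.0520

The regression of Y on X has slope ρ·σ_Y/σ_X and passes through (μ_X, μ_Y).
E[Y | X=8.1] = -4.7 + (0.24)·(2.7/1.3)·(8.1 − (6.8)) = -4.7 + (0.49846)·(1.3) = -4.0520.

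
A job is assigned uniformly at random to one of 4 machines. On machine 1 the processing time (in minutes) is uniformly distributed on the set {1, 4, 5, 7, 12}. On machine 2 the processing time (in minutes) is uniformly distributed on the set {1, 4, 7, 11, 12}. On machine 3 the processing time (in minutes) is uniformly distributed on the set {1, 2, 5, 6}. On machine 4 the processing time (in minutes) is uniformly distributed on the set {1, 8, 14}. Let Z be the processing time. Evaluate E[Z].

719/120

E[Z | machine 1] = (1+4+5+7+12)/5 = 29/5.
E[Z | machine 2] = (1+4+7+11+12)/5 = 7.
E[Z | machine 3] = (1+2+5+6)/4 = 7/2.
E[Z | machine 4] = (1+8+14)/3 = 23/3.
E[Z] = (1/4)·(29/5) + (1/4)·(7) + (1/4)·(7/2) + (1/4)·(23/3) = 719/120.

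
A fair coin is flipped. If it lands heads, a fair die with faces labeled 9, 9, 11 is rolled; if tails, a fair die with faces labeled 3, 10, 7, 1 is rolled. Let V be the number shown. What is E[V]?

E[V | heads] = (9+9+11)/3 = 29/3.
E[V | tails] = (3+10+7+1)/4 = 21/4.
By the law of total expectation,
E[V] = (1/2)·(29/3) + (1/2)·(21/4) = 179/24.

179/24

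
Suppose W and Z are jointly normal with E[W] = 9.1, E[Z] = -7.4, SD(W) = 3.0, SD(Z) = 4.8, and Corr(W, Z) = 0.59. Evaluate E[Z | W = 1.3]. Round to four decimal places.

-14.7632

E[Z | W=x] = μ_Z + ρ(σ_Z/σ_W)(x − μ_W) for jointly normal variables.
E[Z | W=1.3] = -7.4 + (0.59)·(4.8/3.0)·(1.3 − (9.1)) = -7.4 + (0.944)·(-7.8) = -14.7632.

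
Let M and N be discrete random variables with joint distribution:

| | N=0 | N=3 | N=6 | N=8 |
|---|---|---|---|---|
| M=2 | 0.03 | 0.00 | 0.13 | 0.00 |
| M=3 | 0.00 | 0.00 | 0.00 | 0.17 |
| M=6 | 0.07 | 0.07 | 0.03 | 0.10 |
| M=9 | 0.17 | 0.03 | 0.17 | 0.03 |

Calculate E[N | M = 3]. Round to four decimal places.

8.0000

P(M = 3) = 0.17.
Σ N·P over the event = 8·(0.17) = 1.36.
E[N | M = 3] = (1.36) / (0.17) = 8.0000.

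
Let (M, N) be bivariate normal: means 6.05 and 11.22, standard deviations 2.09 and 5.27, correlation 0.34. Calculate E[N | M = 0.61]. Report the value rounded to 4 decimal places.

6.5562

The regression of N on M has slope ρ·σ_N/σ_M and passes through (μ_M, μ_N).
E[N | M=0.61] = 11.22 + (0.34)·(5.27/2.09)·(0.61 − (6.05)) = 11.22 + (0.85732)·(-5.44) = 6.5562.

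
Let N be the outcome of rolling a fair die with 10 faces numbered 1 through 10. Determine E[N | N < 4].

2

Given N < 4, N is equally likely to be any of {1, 2, 3}.
E[N | N < 4] = (1 + 2 + 3) / 3 = 2.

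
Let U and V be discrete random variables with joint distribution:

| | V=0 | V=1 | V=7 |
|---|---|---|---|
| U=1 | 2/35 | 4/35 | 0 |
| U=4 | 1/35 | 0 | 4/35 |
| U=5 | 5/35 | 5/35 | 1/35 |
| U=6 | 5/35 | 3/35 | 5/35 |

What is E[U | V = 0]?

61/13

P(V = 0) = 13/35.
Σ U·P over the event = 1·(2/35) + 4·(1/35) + 5·(5/35) + 6·(5/35) = 61/35.
E[U | V = 0] = (61/35) / (13/35) = 61/13.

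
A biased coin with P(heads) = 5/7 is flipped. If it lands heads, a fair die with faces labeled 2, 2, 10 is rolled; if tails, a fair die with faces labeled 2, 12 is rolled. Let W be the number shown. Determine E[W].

E[W | heads] = (2+2+10)/3 = 14/3.
E[W | tails] = (2+12)/2 = 7.
E[W] = (5/7)·(14/3) + (2/7)·(7) = 16/3.

16/3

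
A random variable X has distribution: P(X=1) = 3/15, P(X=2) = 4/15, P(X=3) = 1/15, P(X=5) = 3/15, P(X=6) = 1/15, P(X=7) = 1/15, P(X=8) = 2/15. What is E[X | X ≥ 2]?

55/12

P(X ≥ 2) = 4/5.
Σ over the event: 2·4/15 + 3·1/15 + 5·1/5 + 6·1/15 + 7·1/15 + 8·2/15 = 11/3.
E[X | X ≥ 2] = (11/3) / (4/5) = 55/12.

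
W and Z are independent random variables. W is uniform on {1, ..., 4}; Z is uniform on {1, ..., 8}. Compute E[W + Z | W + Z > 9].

32/3

P(W + Z > 9) = 3/16.
Summing (W+Z)·P(x,y) over outcomes with W + Z > 9 gives 2.
E[W + Z | W + Z > 9] = (2) / (3/16) = 32/3.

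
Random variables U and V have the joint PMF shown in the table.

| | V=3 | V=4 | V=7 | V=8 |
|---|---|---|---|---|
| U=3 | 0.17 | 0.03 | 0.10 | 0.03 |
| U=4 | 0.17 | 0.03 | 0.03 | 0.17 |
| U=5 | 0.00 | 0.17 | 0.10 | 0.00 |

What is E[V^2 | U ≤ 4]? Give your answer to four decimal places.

P(U ≤ 4) = 0.73.
Σ V^2·P over the event = 9·(0.17) + 16·(0.03) + 49·(0.10) + 64·(0.03) + 9·(0.17) + 16·(0.03) + 49·(0.03) + 64·(0.17) = 23.19.
E[V^2 | U ≤ 4] = (23.19) / (0.73) = 31.7671.

31.7671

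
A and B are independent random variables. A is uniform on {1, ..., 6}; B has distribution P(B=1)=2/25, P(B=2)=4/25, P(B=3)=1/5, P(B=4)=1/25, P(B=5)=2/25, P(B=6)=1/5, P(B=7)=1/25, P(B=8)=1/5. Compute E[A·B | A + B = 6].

P(A + B = 6) = 7/75.
Summing AB·P(x,y) over outcomes with A + B = 6 gives 7/10.
E[A·B | A + B = 6] = (7/10) / (7/75) = 15/2.

15/2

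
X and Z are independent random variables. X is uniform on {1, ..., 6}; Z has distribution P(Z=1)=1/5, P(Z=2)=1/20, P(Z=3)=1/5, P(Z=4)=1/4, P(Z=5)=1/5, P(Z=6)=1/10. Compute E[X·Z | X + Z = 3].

2

P(X + Z = 3) = 1/24.
Summing XZ·P(x,y) over outcomes with X + Z = 3 gives 1/12.
E[X·Z | X + Z = 3] = (1/12) / (1/24) = 2.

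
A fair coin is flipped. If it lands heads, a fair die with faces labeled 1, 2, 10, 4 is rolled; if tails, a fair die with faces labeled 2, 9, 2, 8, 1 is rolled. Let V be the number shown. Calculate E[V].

E[V | heads] = (1+2+10+4)/4 = 17/4.
E[V | tails] = (2+9+2+8+1)/5 = 22/5.
By the law of total expectation,
E[V] = (1/2)·(17/4) + (1/2)·(22/5) = 173/40.

173/40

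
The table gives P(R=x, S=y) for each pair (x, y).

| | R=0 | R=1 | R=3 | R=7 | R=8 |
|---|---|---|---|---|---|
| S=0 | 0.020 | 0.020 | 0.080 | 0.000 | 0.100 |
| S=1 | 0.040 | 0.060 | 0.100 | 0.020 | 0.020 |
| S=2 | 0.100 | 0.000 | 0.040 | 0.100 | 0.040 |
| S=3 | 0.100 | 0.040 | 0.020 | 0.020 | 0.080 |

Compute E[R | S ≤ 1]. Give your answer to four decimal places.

3.7391

P(S ≤ 1) = 0.460.
Summing R·P(R=x,S=y) over the conditioning event gives 1.720.
E[R | S ≤ 1] = (1.720) / (0.460) = 3.7391.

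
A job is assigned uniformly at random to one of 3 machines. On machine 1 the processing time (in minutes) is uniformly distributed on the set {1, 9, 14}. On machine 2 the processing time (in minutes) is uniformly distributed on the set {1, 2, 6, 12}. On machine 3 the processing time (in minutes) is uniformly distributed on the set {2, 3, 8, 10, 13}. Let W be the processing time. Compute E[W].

E[W | machine 1] = (1+9+14)/3 = 8.
E[W | machine 2] = (1+2+6+12)/4 = 21/4.
E[W | machine 3] = (2+3+8+10+13)/5 = 36/5.
By the law of total expectation,
E[W] = (1/3)·(8) + (1/3)·(21/4) + (1/3)·(36/5) = 409/60.

409/60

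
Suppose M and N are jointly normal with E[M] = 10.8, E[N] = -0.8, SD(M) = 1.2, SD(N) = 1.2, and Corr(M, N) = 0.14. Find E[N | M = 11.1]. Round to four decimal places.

-0.7580

E[N | M=x] = μ_N + ρ(σ_N/σ_M)(x − μ_M) for jointly normal variables.
E[N | M=11.1] = -0.8 + (0.14)·(1.2/1.2)·(11.1 − (10.8)) = -0.8 + (0.14)·(0.3) = -0.7580.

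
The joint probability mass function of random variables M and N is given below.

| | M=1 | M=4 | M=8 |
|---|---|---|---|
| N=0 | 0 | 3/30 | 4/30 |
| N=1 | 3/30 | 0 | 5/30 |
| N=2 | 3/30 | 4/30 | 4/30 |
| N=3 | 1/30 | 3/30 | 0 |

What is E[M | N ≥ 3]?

P(N ≥ 3) = 2/15.
Summing M·P(M=x,N=y) over the conditioning event gives 13/30.
E[M | N ≥ 3] = (13/30) / (2/15) = 13/4.

13/4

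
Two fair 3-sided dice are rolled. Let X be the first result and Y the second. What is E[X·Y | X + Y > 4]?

Outcomes with X + Y > 4: (2,3), (3,2), (3,3), each with probability 1/9.
E[X·Y | X + Y > 4] = (6 + 6 + 9) / 3 = 7.

7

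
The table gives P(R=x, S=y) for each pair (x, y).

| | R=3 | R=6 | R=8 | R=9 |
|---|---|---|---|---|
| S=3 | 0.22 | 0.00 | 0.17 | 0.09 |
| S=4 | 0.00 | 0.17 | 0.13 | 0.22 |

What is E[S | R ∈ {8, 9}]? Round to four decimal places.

P(R ∈ {8, 9}) = 0.61.
Σ S·P over the event = 3·(0.17) + 4·(0.13) + 3·(0.09) + 4·(0.22) = 2.18.
E[S | R ∈ {8, 9}] = (2.18) / (0.61) = 3.5738.

3.5738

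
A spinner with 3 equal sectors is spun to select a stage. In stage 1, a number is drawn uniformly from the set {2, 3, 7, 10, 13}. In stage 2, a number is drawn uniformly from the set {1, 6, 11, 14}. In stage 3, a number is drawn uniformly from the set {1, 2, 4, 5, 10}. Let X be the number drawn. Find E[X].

E[X | stage 1] = (2+3+7+10+13)/5 = 7.
E[X | stage 2] = (1+6+11+14)/4 = 8.
E[X | stage 3] = (1+2+4+5+10)/5 = 22/5.
E[X] = (1/3)·(7) + (1/3)·(8) + (1/3)·(22/5) = 97/15.

97/15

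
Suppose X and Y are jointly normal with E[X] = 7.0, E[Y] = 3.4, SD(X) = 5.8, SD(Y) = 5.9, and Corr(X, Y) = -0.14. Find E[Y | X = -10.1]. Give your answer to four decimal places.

E[Y | X=x] = μ_Y + ρ(σ_Y/σ_X)(x − μ_X) for jointly normal variables.
E[Y | X=-10.1] = 3.4 + (-0.14)·(5.9/5.8)·(-10.1 − (7.0)) = 3.4 + (-0.142414)·(-17.1) = 5.8353.

5.8353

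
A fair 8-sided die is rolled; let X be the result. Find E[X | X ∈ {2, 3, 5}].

10/3

P(X ∈ {2, 3, 5}) = 3/8.
Σ over the event: 2·1/8 + 3·1/8 + 5·1/8 = 5/4.
E[X | X ∈ {2, 3, 5}] = (5/4) / (3/8) = 10/3.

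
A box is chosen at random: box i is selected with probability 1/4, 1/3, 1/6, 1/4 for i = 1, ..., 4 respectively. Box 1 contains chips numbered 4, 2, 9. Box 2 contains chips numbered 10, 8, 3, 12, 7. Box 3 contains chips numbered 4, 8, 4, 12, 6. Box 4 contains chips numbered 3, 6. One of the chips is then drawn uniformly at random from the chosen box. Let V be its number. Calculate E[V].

E[V | box 1] = (4+2+9)/3 = 5.
E[V | box 2] = (10+8+3+12+7)/5 = 8.
E[V | box 3] = (4+8+4+12+6)/5 = 34/5.
E[V | box 4] = (3+6)/2 = 9/2.
By the law of total expectation,
E[V] = (1/4)·(5) + (1/3)·(8) + (1/6)·(34/5) + (1/4)·(9/2) = 247/40.

247/40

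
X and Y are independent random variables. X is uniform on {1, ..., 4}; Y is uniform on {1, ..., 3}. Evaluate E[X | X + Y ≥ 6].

Outcomes with X + Y ≥ 6: (3,3), (4,2), (4,3), each with probability 1/12.
E[X | X + Y ≥ 6] = (3 + 4 + 4) / 3 = 11/3.

11/3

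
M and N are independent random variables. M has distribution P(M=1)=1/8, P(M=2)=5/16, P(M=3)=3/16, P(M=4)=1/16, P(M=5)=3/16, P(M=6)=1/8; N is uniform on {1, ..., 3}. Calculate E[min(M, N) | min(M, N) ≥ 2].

P(min(M, N) ≥ 2) = 7/12.
Summing min(M,N)·P(x,y) over outcomes with min(M, N) ≥ 2 gives 65/48.
E[min(M, N) | min(M, N) ≥ 2] = (65/48) / (7/12) = 65/28.

65/28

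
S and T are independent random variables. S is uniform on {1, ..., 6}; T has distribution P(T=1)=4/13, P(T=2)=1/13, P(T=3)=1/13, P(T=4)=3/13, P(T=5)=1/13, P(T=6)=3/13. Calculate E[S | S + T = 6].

17/5

P(S + T = 6) = 5/39.
Summing S·P(x,y) over outcomes with S + T = 6 gives 17/39.
E[S | S + T = 6] = (17/39) / (5/39) = 17/5.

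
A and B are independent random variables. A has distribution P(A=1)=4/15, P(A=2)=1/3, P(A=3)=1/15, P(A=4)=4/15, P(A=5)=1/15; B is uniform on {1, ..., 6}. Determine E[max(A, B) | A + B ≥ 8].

P(A + B ≥ 8) = 23/90.
Summing max(A,B)·P(x,y) over outcomes with A + B ≥ 8 gives 61/45.
E[max(A, B) | A + B ≥ 8] = (61/45) / (23/90) = 122/23.

122/23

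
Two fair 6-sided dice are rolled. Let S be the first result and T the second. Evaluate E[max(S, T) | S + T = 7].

5

Outcomes with S + T = 7: (1,6), (2,5), (3,4), (4,3), (5,2), (6,1), each with probability 1/36.
E[max(S, T) | S + T = 7] = (6 + 5 + 4 + 4 + 5 + 6) / 6 = 5.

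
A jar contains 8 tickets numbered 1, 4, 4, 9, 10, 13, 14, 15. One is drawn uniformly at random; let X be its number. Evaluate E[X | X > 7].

61/5

P(X > 7) = 5/8.
Σ over the event: 9·1/8 + 10·1/8 + 13·1/8 + 14·1/8 + 15·1/8 = 61/8.
E[X | X > 7] = (61/8) / (5/8) = 61/5.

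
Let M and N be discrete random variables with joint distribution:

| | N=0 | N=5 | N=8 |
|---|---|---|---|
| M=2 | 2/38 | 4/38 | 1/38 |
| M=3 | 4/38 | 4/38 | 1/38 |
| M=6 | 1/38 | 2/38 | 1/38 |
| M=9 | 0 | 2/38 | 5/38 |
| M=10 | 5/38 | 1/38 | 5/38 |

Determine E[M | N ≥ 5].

P(N ≥ 5) = 13/19.
Summing M·P(M=x,N=y) over the conditioning event gives 83/19.
E[M | N ≥ 5] = (83/19) / (13/19) = 83/13.

83/13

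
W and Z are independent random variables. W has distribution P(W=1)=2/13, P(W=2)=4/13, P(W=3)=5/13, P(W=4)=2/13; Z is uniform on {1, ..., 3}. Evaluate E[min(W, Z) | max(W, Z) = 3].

40/21

P(max(W, Z) = 3) = 7/13.
Summing min(W,Z)·P(x,y) over outcomes with max(W, Z) = 3 gives 40/39.
E[min(W, Z) | max(W, Z) = 3] = (40/39) / (7/13) = 40/21.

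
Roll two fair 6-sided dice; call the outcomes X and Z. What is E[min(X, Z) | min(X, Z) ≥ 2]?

16/5

P(min(X, Z) ≥ 2) = 25/36.
Summing min(X,Z)·P(x,y) over outcomes with min(X, Z) ≥ 2 gives 20/9.
E[min(X, Z) | min(X, Z) ≥ 2] = (20/9) / (25/36) = 16/5.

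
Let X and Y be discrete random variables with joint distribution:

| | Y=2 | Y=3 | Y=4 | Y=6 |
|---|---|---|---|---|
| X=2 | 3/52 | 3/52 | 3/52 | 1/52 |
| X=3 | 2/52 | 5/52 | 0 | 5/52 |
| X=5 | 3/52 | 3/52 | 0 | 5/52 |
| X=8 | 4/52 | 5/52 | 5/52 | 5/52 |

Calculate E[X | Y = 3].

P(Y = 3) = 4/13.
Σ X·P over the event = 2·(3/52) + 3·(5/52) + 5·(3/52) + 8·(5/52) = 19/13.
E[X | Y = 3] = (19/13) / (4/13) = 19/4.

19/4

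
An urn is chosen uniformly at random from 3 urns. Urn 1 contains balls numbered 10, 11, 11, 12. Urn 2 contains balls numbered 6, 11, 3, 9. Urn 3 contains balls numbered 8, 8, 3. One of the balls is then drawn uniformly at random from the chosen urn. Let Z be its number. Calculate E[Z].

E[Z | urn 1] = (10+11+11+12)/4 = 11.
E[Z | urn 2] = (6+11+3+9)/4 = 29/4.
E[Z | urn 3] = (8+8+3)/3 = 19/3.
By the law of total expectation,
E[Z] = (1/3)·(11) + (1/3)·(29/4) + (1/3)·(19/3) = 295/36.

295/36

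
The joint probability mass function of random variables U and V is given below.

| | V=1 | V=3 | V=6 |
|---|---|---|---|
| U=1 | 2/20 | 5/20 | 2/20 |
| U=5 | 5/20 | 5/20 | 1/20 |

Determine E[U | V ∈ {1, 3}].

P(V ∈ {1, 3}) = 17/20.
Summing U·P(U=x,V=y) over the conditioning event gives 57/20.
E[U | V ∈ {1, 3}] = (57/20) / (17/20) = 57/17.

57/17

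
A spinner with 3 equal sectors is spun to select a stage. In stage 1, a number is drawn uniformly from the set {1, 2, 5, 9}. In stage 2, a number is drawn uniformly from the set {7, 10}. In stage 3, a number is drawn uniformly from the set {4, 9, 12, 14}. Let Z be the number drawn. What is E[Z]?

15/2

E[Z | stage 1] = (1+2+5+9)/4 = 17/4.
E[Z | stage 2] = (7+10)/2 = 17/2.
E[Z | stage 3] = (4+9+12+14)/4 = 39/4.
E[Z] = (1/3)·(17/4) + (1/3)·(17/2) + (1/3)·(39/4) = 15/2.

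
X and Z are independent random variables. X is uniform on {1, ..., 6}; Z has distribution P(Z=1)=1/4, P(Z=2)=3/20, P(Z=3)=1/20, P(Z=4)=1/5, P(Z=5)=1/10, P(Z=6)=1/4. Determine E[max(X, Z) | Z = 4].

9/2

P(Z = 4) = 1/5.
Summing max(X,Z)·P(x,y) over outcomes with Z = 4 gives 9/10.
E[max(X, Z) | Z = 4] = (9/10) / (1/5) = 9/2.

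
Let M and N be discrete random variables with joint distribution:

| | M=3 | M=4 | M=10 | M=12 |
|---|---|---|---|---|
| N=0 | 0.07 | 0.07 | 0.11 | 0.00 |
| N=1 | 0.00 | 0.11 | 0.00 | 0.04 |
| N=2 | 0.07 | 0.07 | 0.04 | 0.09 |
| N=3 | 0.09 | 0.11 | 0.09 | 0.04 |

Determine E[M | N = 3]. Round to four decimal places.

6.3333

P(N = 3) = 0.33.
Σ M·P over the event = 3·(0.09) + 4·(0.11) + 10·(0.09) + 12·(0.04) = 2.09.
E[M | N = 3] = (2.09) / (0.33) = 6.3333.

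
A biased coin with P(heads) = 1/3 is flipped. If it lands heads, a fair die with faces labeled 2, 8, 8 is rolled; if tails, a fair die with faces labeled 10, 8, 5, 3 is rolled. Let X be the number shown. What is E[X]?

19/3

E[X | heads] = (2+8+8)/3 = 6.
E[X | tails] = (10+8+5+3)/4 = 13/2.
E[X] = (1/3)·(6) + (2/3)·(13/2) = 19/3.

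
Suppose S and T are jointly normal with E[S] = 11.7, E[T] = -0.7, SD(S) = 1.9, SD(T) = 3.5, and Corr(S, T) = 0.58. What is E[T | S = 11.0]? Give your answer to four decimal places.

-1.4479

E[T | S=x] = μ_T + ρ(σ_T/σ_S)(x − μ_S) for jointly normal variables.
E[T | S=11.0] = -0.7 + (0.58)·(3.5/1.9)·(11.0 − (11.7)) = -0.7 + (1.0684)·(-0.7) = -1.4479.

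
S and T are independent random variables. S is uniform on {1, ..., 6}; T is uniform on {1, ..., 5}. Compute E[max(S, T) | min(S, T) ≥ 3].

P(min(S, T) ≥ 3) = 2/5.
Summing max(S,T)·P(x,y) over outcomes with min(S, T) ≥ 3 gives 29/15.
E[max(S, T) | min(S, T) ≥ 3] = (29/15) / (2/5) = 29/6.

29/6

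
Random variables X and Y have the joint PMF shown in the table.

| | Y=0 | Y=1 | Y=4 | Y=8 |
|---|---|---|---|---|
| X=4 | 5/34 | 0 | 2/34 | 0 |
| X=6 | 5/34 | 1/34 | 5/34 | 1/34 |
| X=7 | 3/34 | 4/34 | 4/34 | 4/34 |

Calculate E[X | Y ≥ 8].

P(Y ≥ 8) = 5/34.
Σ X·P over the event = 6·(1/34) + 7·(4/34) = 1.
E[X | Y ≥ 8] = (1) / (5/34) = 34/5.

34/5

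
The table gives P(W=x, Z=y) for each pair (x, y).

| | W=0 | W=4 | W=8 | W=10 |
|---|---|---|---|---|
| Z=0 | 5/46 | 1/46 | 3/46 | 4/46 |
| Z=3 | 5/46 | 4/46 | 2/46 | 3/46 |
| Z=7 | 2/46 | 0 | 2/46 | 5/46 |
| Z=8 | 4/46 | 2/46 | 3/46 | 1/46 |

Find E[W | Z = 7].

22/3

P(Z = 7) = 9/46.
Σ W·P over the event = 0·(2/46) + 8·(2/46) + 10·(5/46) = 33/23.
E[W | Z = 7] = (33/23) / (9/46) = 22/3.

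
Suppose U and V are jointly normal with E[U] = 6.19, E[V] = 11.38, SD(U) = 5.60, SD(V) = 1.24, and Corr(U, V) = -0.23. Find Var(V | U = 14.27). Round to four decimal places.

Var(V | U=x) = (1 − ρ²)·σ_V².
Var(V | U=14.27) = (1.24)²·(1 − (-0.23)²) = 1.5376·0.9471 = 1.4563.

1.4563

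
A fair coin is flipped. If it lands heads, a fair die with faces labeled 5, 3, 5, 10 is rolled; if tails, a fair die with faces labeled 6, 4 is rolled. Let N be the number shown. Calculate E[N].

E[N | heads] = (5+3+5+10)/4 = 23/4.
E[N | tails] = (6+4)/2 = 5.
E[N] = (1/2)·(23/4) + (1/2)·(5) = 43/8.

43/8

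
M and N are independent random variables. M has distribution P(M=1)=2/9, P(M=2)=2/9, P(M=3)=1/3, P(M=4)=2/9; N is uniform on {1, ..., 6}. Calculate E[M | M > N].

23/7

P(M > N) = 7/27.
Summing M·P(x,y) over outcomes with M > N gives 23/27.
E[M | M > N] = (23/27) / (7/27) = 23/7.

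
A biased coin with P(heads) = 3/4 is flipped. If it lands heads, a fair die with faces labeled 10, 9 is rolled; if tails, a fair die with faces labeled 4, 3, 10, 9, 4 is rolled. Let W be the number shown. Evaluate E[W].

69/8

E[W | heads] = (10+9)/2 = 19/2.
E[W | tails] = (4+3+10+9+4)/5 = 6.
By the law of total expectation,
E[W] = (3/4)·(19/2) + (1/4)·(6) = 69/8.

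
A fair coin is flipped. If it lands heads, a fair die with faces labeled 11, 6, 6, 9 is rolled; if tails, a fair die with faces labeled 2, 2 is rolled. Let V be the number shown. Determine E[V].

5

E[V | heads] = (11+6+6+9)/4 = 8.
E[V | tails] = (2+2)/2 = 2.
E[V] = (1/2)·(8) + (1/2)·(2) = 5.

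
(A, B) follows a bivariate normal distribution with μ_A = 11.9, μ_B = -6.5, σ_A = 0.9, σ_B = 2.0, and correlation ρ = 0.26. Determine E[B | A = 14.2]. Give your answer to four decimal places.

E[B | A=x] = μ_B + ρ(σ_B/σ_A)(x − μ_A) for jointly normal variables.
E[B | A=14.2] = -6.5 + (0.26)·(2.0/0.9)·(14.2 − (11.9)) = -6.5 + (0.57778)·(2.3) = -5.1711.

-5.1711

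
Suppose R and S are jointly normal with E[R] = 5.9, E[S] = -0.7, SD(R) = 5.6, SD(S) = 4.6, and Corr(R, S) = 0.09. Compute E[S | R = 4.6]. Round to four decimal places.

For a bivariate normal, E[S | R=x] = μ_S + ρ·(σ_S/σ_R)·(x − μ_R).
E[S | R=4.6] = -0.7 + (0.09)·(4.6/5.6)·(4.6 − (5.9)) = -0.7 + (0.073929)·(-1.3) = -0.7961.

-0.7961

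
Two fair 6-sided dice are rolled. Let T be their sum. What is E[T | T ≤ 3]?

P(T ≤ 3) = 1/12.
Σ over the event: 2·1/36 + 3·1/18 = 2/9.
E[T | T ≤ 3] = (2/9) / (1/12) = 8/3.

8/3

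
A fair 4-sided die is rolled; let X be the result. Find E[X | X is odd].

2

Given X is odd, X is equally likely to be any of {1, 3}.
E[X | X is odd] = (1 + 3) / 2 = 2.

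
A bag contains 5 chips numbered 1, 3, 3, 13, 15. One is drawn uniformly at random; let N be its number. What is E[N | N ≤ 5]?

7/3

P(N ≤ 5) = 3/5.
Σ over the event: 1·1/5 + 3·2/5 = 7/5.
E[N | N ≤ 5] = (7/5) / (3/5) = 7/3.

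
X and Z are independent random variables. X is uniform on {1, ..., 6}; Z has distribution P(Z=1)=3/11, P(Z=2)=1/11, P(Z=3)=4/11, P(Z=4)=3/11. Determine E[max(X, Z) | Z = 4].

P(Z = 4) = 3/11.
Summing max(X,Z)·P(x,y) over outcomes with Z = 4 gives 27/22.
E[max(X, Z) | Z = 4] = (27/22) / (3/11) = 9/2.

9/2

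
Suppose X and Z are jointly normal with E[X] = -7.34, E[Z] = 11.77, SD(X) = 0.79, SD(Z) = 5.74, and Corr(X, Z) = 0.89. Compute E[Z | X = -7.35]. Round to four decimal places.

11.7053

The regression of Z on X has slope ρ·σ_Z/σ_X and passes through (μ_X, μ_Z).
E[Z | X=-7.35] = 11.77 + (0.89)·(5.74/0.79)·(-7.35 − (-7.34)) = 11.77 + (6.4666)·(-0.01) = 11.7053.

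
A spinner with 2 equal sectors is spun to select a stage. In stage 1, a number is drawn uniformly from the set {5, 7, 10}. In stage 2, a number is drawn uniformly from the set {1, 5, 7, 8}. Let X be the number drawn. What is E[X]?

151/24

E[X | stage 1] = (5+7+10)/3 = 22/3.
E[X | stage 2] = (1+5+7+8)/4 = 21/4.
E[X] = (1/2)·(22/3) + (1/2)·(21/4) = 151/24.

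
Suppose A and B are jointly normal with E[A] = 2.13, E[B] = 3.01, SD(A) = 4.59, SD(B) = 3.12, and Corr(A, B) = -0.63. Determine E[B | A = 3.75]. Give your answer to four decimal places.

2.3163

E[B | A=x] = μ_B + ρ(σ_B/σ_A)(x − μ_A) for jointly normal variables.
E[B | A=3.75] = 3.01 + (-0.63)·(3.12/4.59)·(3.75 − (2.13)) = 3.01 + (-0.42824)·(1.62) = 2.3163.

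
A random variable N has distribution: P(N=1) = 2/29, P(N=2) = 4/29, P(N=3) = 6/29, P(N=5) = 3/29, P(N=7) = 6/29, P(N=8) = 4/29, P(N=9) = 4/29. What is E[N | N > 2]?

143/23

P(N > 2) = 23/29.
Σ over the event: 3·6/29 + 5·3/29 + 7·6/29 + 8·4/29 + 9·4/29 = 143/29.
E[N | N > 2] = (143/29) / (23/29) = 143/23.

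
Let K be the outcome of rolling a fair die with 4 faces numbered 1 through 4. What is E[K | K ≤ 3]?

2

Given K ≤ 3, K is equally likely to be any of {1, 2, 3}.
E[K | K ≤ 3] = (1 + 2 + 3) / 3 = 2.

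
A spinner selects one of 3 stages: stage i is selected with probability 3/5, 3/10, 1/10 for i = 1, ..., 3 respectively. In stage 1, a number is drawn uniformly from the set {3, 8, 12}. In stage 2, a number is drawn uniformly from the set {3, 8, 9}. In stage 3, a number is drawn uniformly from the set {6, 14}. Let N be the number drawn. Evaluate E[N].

E[N | stage 1] = (3+8+12)/3 = 23/3.
E[N | stage 2] = (3+8+9)/3 = 20/3.
E[N | stage 3] = (6+14)/2 = 10.
E[N] = (3/5)·(23/3) + (3/10)·(20/3) + (1/10)·(10) = 38/5.

38/5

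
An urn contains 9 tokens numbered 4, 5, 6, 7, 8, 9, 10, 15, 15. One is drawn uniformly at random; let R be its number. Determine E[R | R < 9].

P(R < 9) = 5/9.
Σ over the event: 4·1/9 + 5·1/9 + 6·1/9 + 7·1/9 + 8·1/9 = 10/3.
E[R | R < 9] = (10/3) / (5/9) = 6.

6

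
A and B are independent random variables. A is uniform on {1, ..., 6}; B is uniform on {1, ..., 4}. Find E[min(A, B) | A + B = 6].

Outcomes with A + B = 6: (2,4), (3,3), (4,2), (5,1), each with probability 1/24.
E[min(A, B) | A + B = 6] = (2 + 3 + 2 + 1) / 4 = 2.

2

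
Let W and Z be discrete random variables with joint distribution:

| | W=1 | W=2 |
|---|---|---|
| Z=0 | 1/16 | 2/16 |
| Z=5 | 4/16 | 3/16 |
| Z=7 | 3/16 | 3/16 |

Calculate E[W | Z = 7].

P(Z = 7) = 3/8.
Σ W·P over the event = 1·(3/16) + 2·(3/16) = 9/16.
E[W | Z = 7] = (9/16) / (3/8) = 3/2.

3/2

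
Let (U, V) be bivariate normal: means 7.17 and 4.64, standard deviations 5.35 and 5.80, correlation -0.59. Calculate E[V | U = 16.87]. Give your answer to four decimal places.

-1.5644

E[V | U=x] = μ_V + ρ(σ_V/σ_U)(x − μ_U) for jointly normal variables.
E[V | U=16.87] = 4.64 + (-0.59)·(5.80/5.35)·(16.87 − (7.17)) = 4.64 + (-0.63963)·(9.7) = -1.5644.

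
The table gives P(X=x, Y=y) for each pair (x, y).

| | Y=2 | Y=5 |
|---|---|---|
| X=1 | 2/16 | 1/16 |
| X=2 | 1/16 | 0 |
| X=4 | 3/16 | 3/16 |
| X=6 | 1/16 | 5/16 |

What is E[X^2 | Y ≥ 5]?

229/9

P(Y ≥ 5) = 9/16.
Σ X^2·P over the event = 1·(1/16) + 16·(3/16) + 36·(5/16) = 229/16.
E[X^2 | Y ≥ 5] = (229/16) / (9/16) = 229/9.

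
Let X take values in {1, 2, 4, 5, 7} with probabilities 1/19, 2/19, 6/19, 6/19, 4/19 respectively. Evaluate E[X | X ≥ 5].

29/5

P(X ≥ 5) = 10/19.
Σ over the event: 5·6/19 + 7·4/19 = 58/19.
E[X | X ≥ 5] = (58/19) / (10/19) = 29/5.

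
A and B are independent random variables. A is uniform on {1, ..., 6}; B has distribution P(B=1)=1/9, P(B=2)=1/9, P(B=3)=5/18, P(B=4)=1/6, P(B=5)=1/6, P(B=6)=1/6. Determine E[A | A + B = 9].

P(A + B = 9) = 7/54.
Summing A·P(x,y) over outcomes with A + B = 9 gives 11/18.
E[A | A + B = 9] = (11/18) / (7/54) = 33/7.

33/7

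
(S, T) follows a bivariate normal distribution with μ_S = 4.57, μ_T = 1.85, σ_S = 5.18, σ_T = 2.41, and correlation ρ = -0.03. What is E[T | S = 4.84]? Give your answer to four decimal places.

E[T | S=x] = μ_T + ρ(σ_T/σ_S)(x − μ_S) for jointly normal variables.
E[T | S=4.84] = 1.85 + (-0.03)·(2.41/5.18)·(4.84 − (4.57)) = 1.85 + (-0.013958)·(0.27) = 1.8462.

1.8462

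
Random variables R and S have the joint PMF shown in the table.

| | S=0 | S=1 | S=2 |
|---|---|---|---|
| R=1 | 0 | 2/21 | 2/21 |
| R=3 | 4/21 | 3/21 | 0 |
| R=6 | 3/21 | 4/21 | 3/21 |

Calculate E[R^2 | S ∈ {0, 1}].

P(S ∈ {0, 1}) = 16/21.
Σ R^2·P over the event = 1·(2/21) + 9·(4/21) + 9·(3/21) + 36·(3/21) + 36·(4/21) = 317/21.
E[R^2 | S ∈ {0, 1}] = (317/21) / (16/21) = 317/16.

317/16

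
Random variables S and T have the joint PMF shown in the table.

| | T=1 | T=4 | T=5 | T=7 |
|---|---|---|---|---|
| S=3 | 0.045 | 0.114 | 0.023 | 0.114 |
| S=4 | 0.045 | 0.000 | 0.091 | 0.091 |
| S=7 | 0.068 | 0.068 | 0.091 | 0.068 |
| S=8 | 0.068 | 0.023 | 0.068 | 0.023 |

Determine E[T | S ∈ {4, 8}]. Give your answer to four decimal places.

4.3961

P(S ∈ {4, 8}) = 0.409.
Σ T·P over the event = 1·(0.045) + 5·(0.091) + 7·(0.091) + 1·(0.068) + 4·(0.023) + 5·(0.068) + 7·(0.023) = 1.798.
E[T | S ∈ {4, 8}] = (1.798) / (0.409) = 4.3961.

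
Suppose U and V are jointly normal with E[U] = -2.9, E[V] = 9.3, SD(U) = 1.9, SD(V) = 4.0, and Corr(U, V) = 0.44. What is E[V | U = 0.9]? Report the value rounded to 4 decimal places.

E[V | U=x] = μ_V + ρ(σ_V/σ_U)(x − μ_U) for jointly normal variables.
E[V | U=0.9] = 9.3 + (0.44)·(4.0/1.9)·(0.9 − (-2.9)) = 9.3 + (0.92632)·(3.8) = 12.8200.

12.8200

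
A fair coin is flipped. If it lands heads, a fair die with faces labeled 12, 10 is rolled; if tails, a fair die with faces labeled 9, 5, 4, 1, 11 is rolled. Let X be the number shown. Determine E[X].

17/2

E[X | heads] = (12+10)/2 = 11.
E[X | tails] = (9+5+4+1+11)/5 = 6.
E[X] = (1/2)·(11) + (1/2)·(6) = 17/2.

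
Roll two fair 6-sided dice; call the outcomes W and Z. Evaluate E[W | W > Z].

14/3

P(W > Z) = 5/12.
Summing W·P(x,y) over outcomes with W > Z gives 35/18.
E[W | W > Z] = (35/18) / (5/12) = 14/3.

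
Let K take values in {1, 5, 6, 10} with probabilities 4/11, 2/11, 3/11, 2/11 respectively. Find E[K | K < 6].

P(K < 6) = 6/11.
Σ over the event: 1·4/11 + 5·2/11 = 14/11.
E[K | K < 6] = (14/11) / (6/11) = 7/3.

7/3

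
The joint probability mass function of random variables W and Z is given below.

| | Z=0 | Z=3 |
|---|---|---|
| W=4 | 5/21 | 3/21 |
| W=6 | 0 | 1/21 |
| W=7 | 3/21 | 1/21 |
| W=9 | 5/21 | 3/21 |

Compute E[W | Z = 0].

P(Z = 0) = 13/21.
Σ W·P over the event = 4·(5/21) + 7·(3/21) + 9·(5/21) = 86/21.
E[W | Z = 0] = (86/21) / (13/21) = 86/13.

86/13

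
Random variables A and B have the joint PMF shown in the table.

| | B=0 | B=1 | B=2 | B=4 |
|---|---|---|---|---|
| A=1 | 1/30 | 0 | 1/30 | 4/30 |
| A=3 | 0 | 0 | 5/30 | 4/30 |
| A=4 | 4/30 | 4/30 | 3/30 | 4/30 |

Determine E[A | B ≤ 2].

P(B ≤ 2) = 3/5.
Σ A·P over the event = 1·(1/30) + 1·(1/30) + 3·(5/30) + 4·(4/30) + 4·(4/30) + 4·(3/30) = 61/30.
E[A | B ≤ 2] = (61/30) / (3/5) = 61/18.

61/18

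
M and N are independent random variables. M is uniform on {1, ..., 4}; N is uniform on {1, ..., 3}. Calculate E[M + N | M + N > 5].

Outcomes with M + N > 5: (3,3), (4,2), (4,3), each with probability 1/12.
E[M + N | M + N > 5] = (6 + 6 + 7) / 3 = 19/3.

19/3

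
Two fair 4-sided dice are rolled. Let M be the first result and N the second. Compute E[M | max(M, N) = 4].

22/7

P(max(M, N) = 4) = 7/16.
Summing M·P(x,y) over outcomes with max(M, N) = 4 gives 11/8.
E[M | max(M, N) = 4] = (11/8) / (7/16) = 22/7.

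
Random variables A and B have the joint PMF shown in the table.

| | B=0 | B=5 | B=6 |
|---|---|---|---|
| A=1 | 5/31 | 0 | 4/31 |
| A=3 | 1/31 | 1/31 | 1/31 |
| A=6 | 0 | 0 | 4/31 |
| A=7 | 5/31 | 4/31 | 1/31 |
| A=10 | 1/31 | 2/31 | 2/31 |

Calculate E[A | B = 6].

P(B = 6) = 12/31.
Σ A·P over the event = 1·(4/31) + 3·(1/31) + 6·(4/31) + 7·(1/31) + 10·(2/31) = 58/31.
E[A | B = 6] = (58/31) / (12/31) = 29/6.

29/6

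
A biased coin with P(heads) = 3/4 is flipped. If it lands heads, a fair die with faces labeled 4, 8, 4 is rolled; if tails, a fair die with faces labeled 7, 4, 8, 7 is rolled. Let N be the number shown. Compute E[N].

E[N | heads] = (4+8+4)/3 = 16/3.
E[N | tails] = (7+4+8+7)/4 = 13/2.
By the law of total expectation,
E[N] = (3/4)·(16/3) + (1/4)·(13/2) = 45/8.

45/8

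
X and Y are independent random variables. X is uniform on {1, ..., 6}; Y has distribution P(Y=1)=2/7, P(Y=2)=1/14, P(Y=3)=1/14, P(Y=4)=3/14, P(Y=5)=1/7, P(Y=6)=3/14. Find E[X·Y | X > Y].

P(X > Y) = 5/12.
Summing XY·P(x,y) over outcomes with X > Y gives 353/84.
E[X·Y | X > Y] = (353/84) / (5/12) = 353/35.

353/35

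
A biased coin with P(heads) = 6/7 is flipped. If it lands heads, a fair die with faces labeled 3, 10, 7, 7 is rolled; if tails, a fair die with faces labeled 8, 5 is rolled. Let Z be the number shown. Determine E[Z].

E[Z | heads] = (3+10+7+7)/4 = 27/4.
E[Z | tails] = (8+5)/2 = 13/2.
By the law of total expectation,
E[Z] = (6/7)·(27/4) + (1/7)·(13/2) = 47/7.

47/7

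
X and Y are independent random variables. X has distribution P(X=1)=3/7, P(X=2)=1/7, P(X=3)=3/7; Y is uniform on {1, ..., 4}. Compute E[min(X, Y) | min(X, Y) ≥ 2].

P(min(X, Y) ≥ 2) = 3/7.
Summing min(X,Y)·P(x,y) over outcomes with min(X, Y) ≥ 2 gives 15/14.
E[min(X, Y) | min(X, Y) ≥ 2] = (15/14) / (3/7) = 5/2.

5/2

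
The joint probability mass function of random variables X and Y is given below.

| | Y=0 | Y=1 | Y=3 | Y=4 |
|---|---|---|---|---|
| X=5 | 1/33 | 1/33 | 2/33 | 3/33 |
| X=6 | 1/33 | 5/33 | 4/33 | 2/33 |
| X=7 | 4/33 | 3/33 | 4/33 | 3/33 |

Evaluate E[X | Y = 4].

6

P(Y = 4) = 8/33.
Summing X·P(X=x,Y=y) over the conditioning event gives 16/11.
E[X | Y = 4] = (16/11) / (8/33) = 6.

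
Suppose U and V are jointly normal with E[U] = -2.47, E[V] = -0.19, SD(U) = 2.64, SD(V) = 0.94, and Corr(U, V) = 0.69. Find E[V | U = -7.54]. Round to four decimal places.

-1.4356

For a bivariate normal, E[V | U=x] = μ_V + ρ·(σ_V/σ_U)·(x − μ_U).
E[V | U=-7.54] = -0.19 + (0.69)·(0.94/2.64)·(-7.54 − (-2.47)) = -0.19 + (0.24568)·(-5.07) = -1.4356.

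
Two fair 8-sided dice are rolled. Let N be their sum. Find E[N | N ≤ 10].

P(N ≤ 10) = 43/64.
E[N | N ≤ 10] = (155/32) / (43/64) = 310/43.

310/43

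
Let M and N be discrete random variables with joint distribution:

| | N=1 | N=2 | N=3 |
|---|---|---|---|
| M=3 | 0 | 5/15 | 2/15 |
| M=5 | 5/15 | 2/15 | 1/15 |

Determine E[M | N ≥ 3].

P(N ≥ 3) = 1/5.
Σ M·P over the event = 3·(2/15) + 5·(1/15) = 11/15.
E[M | N ≥ 3] = (11/15) / (1/5) = 11/3.

11/3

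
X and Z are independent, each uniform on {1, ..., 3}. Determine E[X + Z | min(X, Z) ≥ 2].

5

Outcomes with min(X, Z) ≥ 2: (2,2), (2,3), (3,2), (3,3), each with probability 1/9.
E[X + Z | min(X, Z) ≥ 2] = (4 + 5 + 5 + 6) / 4 = 5.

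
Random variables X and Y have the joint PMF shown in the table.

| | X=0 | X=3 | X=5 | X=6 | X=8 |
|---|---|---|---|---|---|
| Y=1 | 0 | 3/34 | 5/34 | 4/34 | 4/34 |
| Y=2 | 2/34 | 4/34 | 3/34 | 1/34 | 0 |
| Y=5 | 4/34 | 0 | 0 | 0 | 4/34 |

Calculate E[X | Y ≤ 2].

123/26

P(Y ≤ 2) = 13/17.
Σ X·P over the event = 0·(2/34) + 3·(3/34) + 3·(4/34) + 5·(5/34) + 5·(3/34) + 6·(4/34) + 6·(1/34) + 8·(4/34) = 123/34.
E[X | Y ≤ 2] = (123/34) / (13/17) = 123/26.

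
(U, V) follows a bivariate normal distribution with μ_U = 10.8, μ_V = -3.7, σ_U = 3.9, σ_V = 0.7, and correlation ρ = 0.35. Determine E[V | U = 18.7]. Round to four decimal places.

-3.2037

For a bivariate normal, E[V | U=x] = μ_V + ρ·(σ_V/σ_U)·(x − μ_U).
E[V | U=18.7] = -3.7 + (0.35)·(0.7/3.9)·(18.7 − (10.8)) = -3.7 + (0.062821)·(7.9) = -3.2037.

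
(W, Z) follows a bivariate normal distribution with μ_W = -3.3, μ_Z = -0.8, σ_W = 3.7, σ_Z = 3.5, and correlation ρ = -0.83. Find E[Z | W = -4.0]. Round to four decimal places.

For a bivariate normal, E[Z | W=x] = μ_Z + ρ·(σ_Z/σ_W)·(x − μ_W).
E[Z | W=-4.0] = -0.8 + (-0.83)·(3.5/3.7)·(-4.0 − (-3.3)) = -0.8 + (-0.78514)·(-0.7) = -0.2504.

-0.2504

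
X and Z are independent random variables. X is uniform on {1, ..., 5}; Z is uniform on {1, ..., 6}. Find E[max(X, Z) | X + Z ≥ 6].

49/10

P(X + Z ≥ 6) = 2/3.
Summing max(X,Z)·P(x,y) over outcomes with X + Z ≥ 6 gives 49/15.
E[max(X, Z) | X + Z ≥ 6] = (49/15) / (2/3) = 49/10.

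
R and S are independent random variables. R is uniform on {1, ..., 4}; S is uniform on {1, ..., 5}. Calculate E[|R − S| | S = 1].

3/2

Outcomes with S = 1: (1,1), (2,1), (3,1), (4,1), each with probability 1/20.
E[|R − S| | S = 1] = (0 + 1 + 2 + 3) / 4 = 3/2.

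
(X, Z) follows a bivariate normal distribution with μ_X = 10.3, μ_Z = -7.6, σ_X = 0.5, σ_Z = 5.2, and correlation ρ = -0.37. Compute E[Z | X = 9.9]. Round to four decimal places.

-6.0608

The regression of Z on X has slope ρ·σ_Z/σ_X and passes through (μ_X, μ_Z).
E[Z | X=9.9] = -7.6 + (-0.37)·(5.2/0.5)·(9.9 − (10.3)) = -7.6 + (-3.848)·(-0.4) = -6.0608.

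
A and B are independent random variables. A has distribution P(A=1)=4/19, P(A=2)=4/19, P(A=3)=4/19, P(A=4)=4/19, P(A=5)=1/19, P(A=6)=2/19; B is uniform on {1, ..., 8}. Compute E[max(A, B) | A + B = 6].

69/17

P(A + B = 6) = 17/152.
Summing max(A,B)·P(x,y) over outcomes with A + B = 6 gives 69/152.
E[max(A, B) | A + B = 6] = (69/152) / (17/152) = 69/17.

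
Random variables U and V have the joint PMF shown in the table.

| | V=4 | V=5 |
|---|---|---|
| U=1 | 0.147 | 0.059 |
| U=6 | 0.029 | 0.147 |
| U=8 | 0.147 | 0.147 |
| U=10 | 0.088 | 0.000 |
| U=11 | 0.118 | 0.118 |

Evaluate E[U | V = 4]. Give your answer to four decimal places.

6.9471

P(V = 4) = 0.529.
Σ U·P over the event = 1·(0.147) + 6·(0.029) + 8·(0.147) + 10·(0.088) + 11·(0.118) = 3.675.
E[U | V = 4] = (3.675) / (0.529) = 6.9471.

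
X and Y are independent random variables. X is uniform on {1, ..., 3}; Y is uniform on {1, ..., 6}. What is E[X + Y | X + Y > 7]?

P(X + Y > 7) = 1/6.
Summing (X+Y)·P(x,y) over outcomes with X + Y > 7 gives 25/18.
E[X + Y | X + Y > 7] = (25/18) / (1/6) = 25/3.

25/3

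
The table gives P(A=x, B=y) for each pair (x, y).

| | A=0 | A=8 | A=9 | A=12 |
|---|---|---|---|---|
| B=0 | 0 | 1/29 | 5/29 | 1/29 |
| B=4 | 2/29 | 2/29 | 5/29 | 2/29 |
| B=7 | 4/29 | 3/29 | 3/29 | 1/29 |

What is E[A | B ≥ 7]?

P(B ≥ 7) = 11/29.
Σ A·P over the event = 0·(4/29) + 8·(3/29) + 9·(3/29) + 12·(1/29) = 63/29.
E[A | B ≥ 7] = (63/29) / (11/29) = 63/11.

63/11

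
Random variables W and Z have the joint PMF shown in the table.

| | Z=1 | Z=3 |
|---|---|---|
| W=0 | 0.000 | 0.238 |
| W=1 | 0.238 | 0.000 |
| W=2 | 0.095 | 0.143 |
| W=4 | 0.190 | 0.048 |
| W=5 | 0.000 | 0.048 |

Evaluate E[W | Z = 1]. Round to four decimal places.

P(Z = 1) = 0.523.
Σ W·P over the event = 1·(0.238) + 2·(0.095) + 4·(0.190) = 1.188.
E[W | Z = 1] = (1.188) / (0.523) = 2.2715.

2.2715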